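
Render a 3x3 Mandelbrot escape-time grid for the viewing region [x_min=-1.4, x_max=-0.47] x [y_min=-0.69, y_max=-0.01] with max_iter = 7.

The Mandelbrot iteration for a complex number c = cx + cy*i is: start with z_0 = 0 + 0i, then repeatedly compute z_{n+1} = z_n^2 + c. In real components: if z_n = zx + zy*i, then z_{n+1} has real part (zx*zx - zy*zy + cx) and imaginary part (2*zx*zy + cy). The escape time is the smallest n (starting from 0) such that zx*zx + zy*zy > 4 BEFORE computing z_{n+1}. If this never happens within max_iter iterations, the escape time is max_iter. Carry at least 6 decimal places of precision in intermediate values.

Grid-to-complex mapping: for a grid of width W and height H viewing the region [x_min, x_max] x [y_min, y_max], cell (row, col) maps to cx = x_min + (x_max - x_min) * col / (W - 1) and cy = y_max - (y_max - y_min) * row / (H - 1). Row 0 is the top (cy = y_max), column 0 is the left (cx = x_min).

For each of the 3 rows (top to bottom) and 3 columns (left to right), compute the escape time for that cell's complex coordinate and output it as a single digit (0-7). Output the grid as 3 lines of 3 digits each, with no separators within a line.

(row=0, col=0): c = -1.4000 + -0.0100i → escape time 7
(row=0, col=1): c = -0.9350 + -0.0100i → escape time 7
(row=0, col=2): c = -0.4700 + -0.0100i → escape time 7
(row=1, col=0): c = -1.4000 + -0.3500i → escape time 5
(row=1, col=1): c = -0.9350 + -0.3500i → escape time 7
(row=1, col=2): c = -0.4700 + -0.3500i → escape time 7
(row=2, col=0): c = -1.4000 + -0.6900i → escape time 3
(row=2, col=1): c = -0.9350 + -0.6900i → escape time 4
(row=2, col=2): c = -0.4700 + -0.6900i → escape time 7

Answer: 777
577
347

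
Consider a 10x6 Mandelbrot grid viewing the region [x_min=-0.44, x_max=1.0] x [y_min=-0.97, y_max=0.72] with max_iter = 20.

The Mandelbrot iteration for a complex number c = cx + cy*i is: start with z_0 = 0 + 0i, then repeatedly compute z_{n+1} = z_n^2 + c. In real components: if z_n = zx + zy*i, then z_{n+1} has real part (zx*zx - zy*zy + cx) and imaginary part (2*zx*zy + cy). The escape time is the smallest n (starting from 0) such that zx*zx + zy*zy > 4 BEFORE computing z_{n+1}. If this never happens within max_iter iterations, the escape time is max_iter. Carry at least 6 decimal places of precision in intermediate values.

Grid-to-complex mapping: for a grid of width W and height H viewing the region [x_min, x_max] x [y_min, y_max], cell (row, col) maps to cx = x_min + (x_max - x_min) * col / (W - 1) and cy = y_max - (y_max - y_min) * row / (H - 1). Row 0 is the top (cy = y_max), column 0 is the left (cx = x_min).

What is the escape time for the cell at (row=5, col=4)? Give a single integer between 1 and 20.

Answer: 4

Derivation:
z_0 = 0 + 0i, c = 0.2000 + -0.9700i
Iter 1: z = 0.2000 + -0.9700i, |z|^2 = 0.9809
Iter 2: z = -0.7009 + -1.3580i, |z|^2 = 2.3354
Iter 3: z = -1.1529 + 0.9336i, |z|^2 = 2.2009
Iter 4: z = 0.6575 + -3.1228i, |z|^2 = 10.1842
Escaped at iteration 4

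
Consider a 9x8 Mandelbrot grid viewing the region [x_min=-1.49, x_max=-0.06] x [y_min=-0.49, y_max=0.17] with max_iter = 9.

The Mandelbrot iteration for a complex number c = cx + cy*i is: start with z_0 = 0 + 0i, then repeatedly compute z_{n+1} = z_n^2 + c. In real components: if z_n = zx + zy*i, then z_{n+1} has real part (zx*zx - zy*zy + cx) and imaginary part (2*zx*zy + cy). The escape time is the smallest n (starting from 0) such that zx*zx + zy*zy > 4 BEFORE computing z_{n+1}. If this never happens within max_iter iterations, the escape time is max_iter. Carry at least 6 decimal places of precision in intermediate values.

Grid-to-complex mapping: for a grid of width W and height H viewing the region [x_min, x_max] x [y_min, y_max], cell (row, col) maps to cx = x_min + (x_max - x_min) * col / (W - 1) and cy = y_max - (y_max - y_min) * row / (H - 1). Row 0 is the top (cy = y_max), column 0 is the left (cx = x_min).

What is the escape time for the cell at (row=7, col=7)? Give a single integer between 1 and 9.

z_0 = 0 + 0i, c = -0.2388 + -0.4900i
Iter 1: z = -0.2388 + -0.4900i, |z|^2 = 0.2971
Iter 2: z = -0.4218 + -0.2560i, |z|^2 = 0.2435
Iter 3: z = -0.1263 + -0.2740i, |z|^2 = 0.0910
Iter 4: z = -0.2979 + -0.4208i, |z|^2 = 0.2658
Iter 5: z = -0.3271 + -0.2393i, |z|^2 = 0.1643
Iter 6: z = -0.1891 + -0.3334i, |z|^2 = 0.1469
Iter 7: z = -0.3142 + -0.3639i, |z|^2 = 0.2312
Iter 8: z = -0.2725 + -0.2613i, |z|^2 = 0.1425

Answer: 9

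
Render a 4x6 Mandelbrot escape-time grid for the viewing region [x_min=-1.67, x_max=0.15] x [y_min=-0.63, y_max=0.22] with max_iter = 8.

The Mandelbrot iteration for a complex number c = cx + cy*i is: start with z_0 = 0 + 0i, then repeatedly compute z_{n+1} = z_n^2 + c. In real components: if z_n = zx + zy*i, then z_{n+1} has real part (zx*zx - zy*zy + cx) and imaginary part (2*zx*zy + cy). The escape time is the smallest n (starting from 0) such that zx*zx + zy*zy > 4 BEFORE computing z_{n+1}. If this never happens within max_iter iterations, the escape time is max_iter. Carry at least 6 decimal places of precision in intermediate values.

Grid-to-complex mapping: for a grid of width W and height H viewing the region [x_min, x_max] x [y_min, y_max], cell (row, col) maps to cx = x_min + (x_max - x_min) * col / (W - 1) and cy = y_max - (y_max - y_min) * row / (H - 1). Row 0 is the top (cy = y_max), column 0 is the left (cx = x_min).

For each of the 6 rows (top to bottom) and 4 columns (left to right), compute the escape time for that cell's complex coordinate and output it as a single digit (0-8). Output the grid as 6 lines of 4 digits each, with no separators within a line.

(row=0, col=0): c = -1.6700 + 0.2200i → escape time 4
(row=0, col=1): c = -1.0633 + 0.2200i → escape time 8
(row=0, col=2): c = -0.4567 + 0.2200i → escape time 8
(row=0, col=3): c = 0.1500 + 0.2200i → escape time 8
(row=1, col=0): c = -1.6700 + 0.0500i → escape time 7
(row=1, col=1): c = -1.0633 + 0.0500i → escape time 8
(row=1, col=2): c = -0.4567 + 0.0500i → escape time 8
(row=1, col=3): c = 0.1500 + 0.0500i → escape time 8
(row=2, col=0): c = -1.6700 + -0.1200i → escape time 5
(row=2, col=1): c = -1.0633 + -0.1200i → escape time 8
(row=2, col=2): c = -0.4567 + -0.1200i → escape time 8
(row=2, col=3): c = 0.1500 + -0.1200i → escape time 8
(row=3, col=0): c = -1.6700 + -0.2900i → escape time 4
(row=3, col=1): c = -1.0633 + -0.2900i → escape time 8
(row=3, col=2): c = -0.4567 + -0.2900i → escape time 8
(row=3, col=3): c = 0.1500 + -0.2900i → escape time 8
(row=4, col=0): c = -1.6700 + -0.4600i → escape time 3
(row=4, col=1): c = -1.0633 + -0.4600i → escape time 5
(row=4, col=2): c = -0.4567 + -0.4600i → escape time 8
(row=4, col=3): c = 0.1500 + -0.4600i → escape time 8
(row=5, col=0): c = -1.6700 + -0.6300i → escape time 3
(row=5, col=1): c = -1.0633 + -0.6300i → escape time 4
(row=5, col=2): c = -0.4567 + -0.6300i → escape time 8
(row=5, col=3): c = 0.1500 + -0.6300i → escape time 8

Answer: 4888
7888
5888
4888
3588
3488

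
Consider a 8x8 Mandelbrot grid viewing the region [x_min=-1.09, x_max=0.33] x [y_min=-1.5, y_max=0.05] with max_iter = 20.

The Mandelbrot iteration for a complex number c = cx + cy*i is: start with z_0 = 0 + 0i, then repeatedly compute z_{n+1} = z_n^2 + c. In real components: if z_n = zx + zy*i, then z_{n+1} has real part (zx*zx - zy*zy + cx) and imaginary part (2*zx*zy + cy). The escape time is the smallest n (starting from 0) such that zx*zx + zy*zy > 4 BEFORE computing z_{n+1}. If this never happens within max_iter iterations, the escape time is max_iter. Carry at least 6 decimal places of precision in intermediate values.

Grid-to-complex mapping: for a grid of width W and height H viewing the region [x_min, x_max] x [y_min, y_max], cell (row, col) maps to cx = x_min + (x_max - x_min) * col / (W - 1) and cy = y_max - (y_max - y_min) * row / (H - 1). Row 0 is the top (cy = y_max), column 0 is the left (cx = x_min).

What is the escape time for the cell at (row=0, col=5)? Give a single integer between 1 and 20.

z_0 = 0 + 0i, c = -0.0757 + 0.0500i
Iter 1: z = -0.0757 + 0.0500i, |z|^2 = 0.0082
Iter 2: z = -0.0725 + 0.0424i, |z|^2 = 0.0071
Iter 3: z = -0.0723 + 0.0438i, |z|^2 = 0.0071
Iter 4: z = -0.0724 + 0.0437i, |z|^2 = 0.0072
Iter 5: z = -0.0724 + 0.0437i, |z|^2 = 0.0071
Iter 6: z = -0.0724 + 0.0437i, |z|^2 = 0.0071
Iter 7: z = -0.0724 + 0.0437i, |z|^2 = 0.0071
Iter 8: z = -0.0724 + 0.0437i, |z|^2 = 0.0071
Iter 9: z = -0.0724 + 0.0437i, |z|^2 = 0.0071
Iter 10: z = -0.0724 + 0.0437i, |z|^2 = 0.0071
Iter 11: z = -0.0724 + 0.0437i, |z|^2 = 0.0071
Iter 12: z = -0.0724 + 0.0437i, |z|^2 = 0.0071
Iter 13: z = -0.0724 + 0.0437i, |z|^2 = 0.0071
Iter 14: z = -0.0724 + 0.0437i, |z|^2 = 0.0071
Iter 15: z = -0.0724 + 0.0437i, |z|^2 = 0.0071
Iter 16: z = -0.0724 + 0.0437i, |z|^2 = 0.0071
Iter 17: z = -0.0724 + 0.0437i, |z|^2 = 0.0071
Iter 18: z = -0.0724 + 0.0437i, |z|^2 = 0.0071
Iter 19: z = -0.0724 + 0.0437i, |z|^2 = 0.0071

Answer: 20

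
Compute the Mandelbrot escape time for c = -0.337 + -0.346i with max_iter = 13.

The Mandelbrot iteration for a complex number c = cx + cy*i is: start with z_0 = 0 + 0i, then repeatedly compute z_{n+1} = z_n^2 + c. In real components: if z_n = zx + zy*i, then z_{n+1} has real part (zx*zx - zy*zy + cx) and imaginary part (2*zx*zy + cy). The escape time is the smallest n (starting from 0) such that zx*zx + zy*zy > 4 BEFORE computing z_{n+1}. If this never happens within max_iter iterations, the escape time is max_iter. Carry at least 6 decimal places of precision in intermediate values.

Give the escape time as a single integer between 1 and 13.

Answer: 13

Derivation:
z_0 = 0 + 0i, c = -0.3370 + -0.3460i
Iter 1: z = -0.3370 + -0.3460i, |z|^2 = 0.2333
Iter 2: z = -0.3431 + -0.1128i, |z|^2 = 0.1305
Iter 3: z = -0.2320 + -0.2686i, |z|^2 = 0.1260
Iter 4: z = -0.3553 + -0.2214i, |z|^2 = 0.1753
Iter 5: z = -0.2598 + -0.1887i, |z|^2 = 0.1031
Iter 6: z = -0.3051 + -0.2480i, |z|^2 = 0.1546
Iter 7: z = -0.3054 + -0.1947i, |z|^2 = 0.1312
Iter 8: z = -0.2816 + -0.2271i, |z|^2 = 0.1309
Iter 9: z = -0.3093 + -0.2181i, |z|^2 = 0.1432
Iter 10: z = -0.2889 + -0.2111i, |z|^2 = 0.1280
Iter 11: z = -0.2981 + -0.2240i, |z|^2 = 0.1390
Iter 12: z = -0.2983 + -0.2124i, |z|^2 = 0.1341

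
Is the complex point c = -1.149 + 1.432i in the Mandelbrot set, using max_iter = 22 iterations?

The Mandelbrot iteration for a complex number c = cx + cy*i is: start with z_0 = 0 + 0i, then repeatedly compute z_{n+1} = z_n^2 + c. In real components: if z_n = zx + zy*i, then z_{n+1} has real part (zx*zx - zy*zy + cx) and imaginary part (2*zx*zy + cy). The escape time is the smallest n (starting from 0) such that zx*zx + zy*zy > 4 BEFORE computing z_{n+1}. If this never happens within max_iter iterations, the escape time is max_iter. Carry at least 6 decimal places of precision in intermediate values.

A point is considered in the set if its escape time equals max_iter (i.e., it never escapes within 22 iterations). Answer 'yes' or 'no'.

Answer: no

Derivation:
z_0 = 0 + 0i, c = -1.1490 + 1.4320i
Iter 1: z = -1.1490 + 1.4320i, |z|^2 = 3.3708
Iter 2: z = -1.8794 + -1.8587i, |z|^2 = 6.9871
Escaped at iteration 2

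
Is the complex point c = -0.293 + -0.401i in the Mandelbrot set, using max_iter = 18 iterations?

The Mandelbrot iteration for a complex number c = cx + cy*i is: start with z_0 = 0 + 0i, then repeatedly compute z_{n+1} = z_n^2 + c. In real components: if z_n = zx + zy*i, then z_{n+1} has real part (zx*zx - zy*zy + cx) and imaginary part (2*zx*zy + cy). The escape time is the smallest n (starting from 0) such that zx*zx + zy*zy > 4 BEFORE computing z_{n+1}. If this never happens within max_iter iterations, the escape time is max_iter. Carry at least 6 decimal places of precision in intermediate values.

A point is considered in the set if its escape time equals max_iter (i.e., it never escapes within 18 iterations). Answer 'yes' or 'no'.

z_0 = 0 + 0i, c = -0.2930 + -0.4010i
Iter 1: z = -0.2930 + -0.4010i, |z|^2 = 0.2467
Iter 2: z = -0.3680 + -0.1660i, |z|^2 = 0.1629
Iter 3: z = -0.1852 + -0.2788i, |z|^2 = 0.1120
Iter 4: z = -0.3365 + -0.2977i, |z|^2 = 0.2019
Iter 5: z = -0.2684 + -0.2006i, |z|^2 = 0.1123
Iter 6: z = -0.2612 + -0.2933i, |z|^2 = 0.1542
Iter 7: z = -0.3108 + -0.2478i, |z|^2 = 0.1580
Iter 8: z = -0.2578 + -0.2470i, |z|^2 = 0.1275
Iter 9: z = -0.2875 + -0.2737i, |z|^2 = 0.1576
Iter 10: z = -0.2852 + -0.2436i, |z|^2 = 0.1407
Iter 11: z = -0.2710 + -0.2620i, |z|^2 = 0.1421
Iter 12: z = -0.2882 + -0.2590i, |z|^2 = 0.1501
Iter 13: z = -0.2770 + -0.2517i, |z|^2 = 0.1401
Iter 14: z = -0.2796 + -0.2615i, |z|^2 = 0.1466
Iter 15: z = -0.2832 + -0.2547i, |z|^2 = 0.1451
Iter 16: z = -0.2777 + -0.2567i, |z|^2 = 0.1430
Iter 17: z = -0.2818 + -0.2584i, |z|^2 = 0.1462
Did not escape in 18 iterations → in set

Answer: yes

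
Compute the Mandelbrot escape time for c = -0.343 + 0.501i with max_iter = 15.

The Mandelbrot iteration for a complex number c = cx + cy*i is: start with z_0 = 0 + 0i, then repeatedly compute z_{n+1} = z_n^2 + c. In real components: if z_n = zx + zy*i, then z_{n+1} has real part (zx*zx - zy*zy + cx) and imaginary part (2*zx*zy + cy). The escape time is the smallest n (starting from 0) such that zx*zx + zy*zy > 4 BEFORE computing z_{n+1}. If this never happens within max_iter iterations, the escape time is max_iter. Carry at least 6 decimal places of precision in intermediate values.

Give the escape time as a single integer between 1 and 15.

Answer: 15

Derivation:
z_0 = 0 + 0i, c = -0.3430 + 0.5010i
Iter 1: z = -0.3430 + 0.5010i, |z|^2 = 0.3686
Iter 2: z = -0.4764 + 0.1573i, |z|^2 = 0.2517
Iter 3: z = -0.1408 + 0.3511i, |z|^2 = 0.1431
Iter 4: z = -0.4465 + 0.4021i, |z|^2 = 0.3610
Iter 5: z = -0.3054 + 0.1420i, |z|^2 = 0.1134
Iter 6: z = -0.2699 + 0.4143i, |z|^2 = 0.2445
Iter 7: z = -0.4418 + 0.2774i, |z|^2 = 0.2721
Iter 8: z = -0.2247 + 0.2559i, |z|^2 = 0.1160
Iter 9: z = -0.3580 + 0.3860i, |z|^2 = 0.2771
Iter 10: z = -0.3638 + 0.2247i, |z|^2 = 0.1828
Iter 11: z = -0.2611 + 0.3375i, |z|^2 = 0.1821
Iter 12: z = -0.3887 + 0.3247i, |z|^2 = 0.2566
Iter 13: z = -0.2973 + 0.2485i, |z|^2 = 0.1502
Iter 14: z = -0.3164 + 0.3532i, |z|^2 = 0.2248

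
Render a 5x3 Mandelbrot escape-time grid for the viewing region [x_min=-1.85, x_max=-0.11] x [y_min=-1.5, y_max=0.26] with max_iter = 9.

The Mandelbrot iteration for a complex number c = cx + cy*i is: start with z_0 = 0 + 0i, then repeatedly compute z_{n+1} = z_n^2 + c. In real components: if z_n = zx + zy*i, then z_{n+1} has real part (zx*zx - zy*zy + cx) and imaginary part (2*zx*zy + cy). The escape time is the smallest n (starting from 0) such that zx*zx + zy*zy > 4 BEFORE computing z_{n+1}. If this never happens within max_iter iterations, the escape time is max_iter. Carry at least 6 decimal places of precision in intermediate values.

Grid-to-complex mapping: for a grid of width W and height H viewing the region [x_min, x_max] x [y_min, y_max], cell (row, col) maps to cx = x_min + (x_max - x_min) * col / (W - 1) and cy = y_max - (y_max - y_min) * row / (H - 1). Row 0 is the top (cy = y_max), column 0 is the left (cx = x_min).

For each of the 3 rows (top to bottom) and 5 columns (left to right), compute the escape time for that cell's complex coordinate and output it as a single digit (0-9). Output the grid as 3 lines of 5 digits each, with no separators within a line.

(row=0, col=0): c = -1.8500 + 0.2600i → escape time 4
(row=0, col=1): c = -1.4150 + 0.2600i → escape time 5
(row=0, col=2): c = -0.9800 + 0.2600i → escape time 9
(row=0, col=3): c = -0.5450 + 0.2600i → escape time 9
(row=0, col=4): c = -0.1100 + 0.2600i → escape time 9
(row=1, col=0): c = -1.8500 + -0.6200i → escape time 2
(row=1, col=1): c = -1.4150 + -0.6200i → escape time 3
(row=1, col=2): c = -0.9800 + -0.6200i → escape time 4
(row=1, col=3): c = -0.5450 + -0.6200i → escape time 9
(row=1, col=4): c = -0.1100 + -0.6200i → escape time 9
(row=2, col=0): c = -1.8500 + -1.5000i → escape time 1
(row=2, col=1): c = -1.4150 + -1.5000i → escape time 1
(row=2, col=2): c = -0.9800 + -1.5000i → escape time 2
(row=2, col=3): c = -0.5450 + -1.5000i → escape time 2
(row=2, col=4): c = -0.1100 + -1.5000i → escape time 2

Answer: 45999
23499
11222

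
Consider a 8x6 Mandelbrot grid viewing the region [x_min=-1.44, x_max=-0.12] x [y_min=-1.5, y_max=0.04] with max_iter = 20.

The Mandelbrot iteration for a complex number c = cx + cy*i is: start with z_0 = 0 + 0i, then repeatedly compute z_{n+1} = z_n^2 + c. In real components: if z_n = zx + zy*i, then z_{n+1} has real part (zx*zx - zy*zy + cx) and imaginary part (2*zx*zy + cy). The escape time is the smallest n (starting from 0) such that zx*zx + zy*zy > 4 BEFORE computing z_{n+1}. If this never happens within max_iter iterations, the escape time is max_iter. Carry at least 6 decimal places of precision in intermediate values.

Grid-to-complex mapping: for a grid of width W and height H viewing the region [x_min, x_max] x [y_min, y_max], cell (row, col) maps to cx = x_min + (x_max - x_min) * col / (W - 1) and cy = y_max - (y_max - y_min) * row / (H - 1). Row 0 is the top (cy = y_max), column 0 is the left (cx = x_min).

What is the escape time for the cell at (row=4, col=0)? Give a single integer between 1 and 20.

z_0 = 0 + 0i, c = -1.4400 + -1.1920i
Iter 1: z = -1.4400 + -1.1920i, |z|^2 = 3.4945
Iter 2: z = -0.7873 + 2.2410i, |z|^2 = 5.6417
Escaped at iteration 2

Answer: 2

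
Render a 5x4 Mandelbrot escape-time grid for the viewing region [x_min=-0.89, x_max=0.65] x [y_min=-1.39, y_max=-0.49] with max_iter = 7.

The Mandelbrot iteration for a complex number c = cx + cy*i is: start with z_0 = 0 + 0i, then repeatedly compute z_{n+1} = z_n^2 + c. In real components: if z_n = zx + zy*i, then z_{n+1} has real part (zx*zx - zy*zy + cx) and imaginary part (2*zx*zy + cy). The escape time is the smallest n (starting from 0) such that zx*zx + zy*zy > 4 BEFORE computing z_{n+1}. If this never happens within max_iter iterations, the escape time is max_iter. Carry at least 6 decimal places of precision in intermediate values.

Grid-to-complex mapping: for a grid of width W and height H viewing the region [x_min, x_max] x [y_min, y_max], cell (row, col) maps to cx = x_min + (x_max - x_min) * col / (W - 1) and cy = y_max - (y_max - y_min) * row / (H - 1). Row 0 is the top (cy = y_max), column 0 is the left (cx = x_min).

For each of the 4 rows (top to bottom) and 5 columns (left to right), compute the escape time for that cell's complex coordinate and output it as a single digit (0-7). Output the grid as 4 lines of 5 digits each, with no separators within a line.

(row=0, col=0): c = -0.8900 + -0.4900i → escape time 5
(row=0, col=1): c = -0.5050 + -0.4900i → escape time 7
(row=0, col=2): c = -0.1200 + -0.4900i → escape time 7
(row=0, col=3): c = 0.2650 + -0.4900i → escape time 7
(row=0, col=4): c = 0.6500 + -0.4900i → escape time 3
(row=1, col=0): c = -0.8900 + -0.7900i → escape time 4
(row=1, col=1): c = -0.5050 + -0.7900i → escape time 6
(row=1, col=2): c = -0.1200 + -0.7900i → escape time 7
(row=1, col=3): c = 0.2650 + -0.7900i → escape time 5
(row=1, col=4): c = 0.6500 + -0.7900i → escape time 3
(row=2, col=0): c = -0.8900 + -1.0900i → escape time 3
(row=2, col=1): c = -0.5050 + -1.0900i → escape time 4
(row=2, col=2): c = -0.1200 + -1.0900i → escape time 6
(row=2, col=3): c = 0.2650 + -1.0900i → escape time 3
(row=2, col=4): c = 0.6500 + -1.0900i → escape time 2
(row=3, col=0): c = -0.8900 + -1.3900i → escape time 2
(row=3, col=1): c = -0.5050 + -1.3900i → escape time 2
(row=3, col=2): c = -0.1200 + -1.3900i → escape time 2
(row=3, col=3): c = 0.2650 + -1.3900i → escape time 2
(row=3, col=4): c = 0.6500 + -1.3900i → escape time 2

Answer: 57773
46753
34632
22222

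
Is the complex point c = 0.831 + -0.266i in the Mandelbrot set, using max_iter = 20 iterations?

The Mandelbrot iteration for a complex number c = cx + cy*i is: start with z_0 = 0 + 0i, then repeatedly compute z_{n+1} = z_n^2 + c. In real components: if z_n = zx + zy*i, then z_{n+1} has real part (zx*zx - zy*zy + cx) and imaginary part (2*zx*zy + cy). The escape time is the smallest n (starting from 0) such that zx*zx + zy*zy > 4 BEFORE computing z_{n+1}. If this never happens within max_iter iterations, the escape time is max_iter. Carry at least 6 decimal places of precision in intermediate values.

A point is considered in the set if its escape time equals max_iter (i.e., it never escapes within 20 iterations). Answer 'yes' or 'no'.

z_0 = 0 + 0i, c = 0.8310 + -0.2660i
Iter 1: z = 0.8310 + -0.2660i, |z|^2 = 0.7613
Iter 2: z = 1.4508 + -0.7081i, |z|^2 = 2.6062
Iter 3: z = 2.4344 + -2.3206i, |z|^2 = 11.3117
Escaped at iteration 3

Answer: no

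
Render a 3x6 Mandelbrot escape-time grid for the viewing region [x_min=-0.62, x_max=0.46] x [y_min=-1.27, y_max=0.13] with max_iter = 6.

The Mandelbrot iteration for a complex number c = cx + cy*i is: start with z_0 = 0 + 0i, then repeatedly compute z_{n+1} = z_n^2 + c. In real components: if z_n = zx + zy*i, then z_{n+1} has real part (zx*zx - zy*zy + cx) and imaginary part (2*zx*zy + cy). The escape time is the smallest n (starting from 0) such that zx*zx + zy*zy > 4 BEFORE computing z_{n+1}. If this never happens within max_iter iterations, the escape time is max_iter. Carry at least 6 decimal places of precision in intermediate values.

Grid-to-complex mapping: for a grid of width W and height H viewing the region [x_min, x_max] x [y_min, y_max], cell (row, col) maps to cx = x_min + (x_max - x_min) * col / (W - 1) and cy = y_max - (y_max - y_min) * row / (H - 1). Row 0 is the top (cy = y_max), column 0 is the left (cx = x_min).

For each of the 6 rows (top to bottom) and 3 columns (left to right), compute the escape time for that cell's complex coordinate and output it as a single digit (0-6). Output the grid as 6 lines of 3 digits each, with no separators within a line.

(row=0, col=0): c = -0.6200 + 0.1300i → escape time 6
(row=0, col=1): c = -0.0800 + 0.1300i → escape time 6
(row=0, col=2): c = 0.4600 + 0.1300i → escape time 6
(row=1, col=0): c = -0.6200 + -0.1500i → escape time 6
(row=1, col=1): c = -0.0800 + -0.1500i → escape time 6
(row=1, col=2): c = 0.4600 + -0.1500i → escape time 6
(row=2, col=0): c = -0.6200 + -0.4300i → escape time 6
(row=2, col=1): c = -0.0800 + -0.4300i → escape time 6
(row=2, col=2): c = 0.4600 + -0.4300i → escape time 6
(row=3, col=0): c = -0.6200 + -0.7100i → escape time 6
(row=3, col=1): c = -0.0800 + -0.7100i → escape time 6
(row=3, col=2): c = 0.4600 + -0.7100i → escape time 4
(row=4, col=0): c = -0.6200 + -0.9900i → escape time 4
(row=4, col=1): c = -0.0800 + -0.9900i → escape time 6
(row=4, col=2): c = 0.4600 + -0.9900i → escape time 3
(row=5, col=0): c = -0.6200 + -1.2700i → escape time 3
(row=5, col=1): c = -0.0800 + -1.2700i → escape time 3
(row=5, col=2): c = 0.4600 + -1.2700i → escape time 2

Answer: 666
666
666
664
463
332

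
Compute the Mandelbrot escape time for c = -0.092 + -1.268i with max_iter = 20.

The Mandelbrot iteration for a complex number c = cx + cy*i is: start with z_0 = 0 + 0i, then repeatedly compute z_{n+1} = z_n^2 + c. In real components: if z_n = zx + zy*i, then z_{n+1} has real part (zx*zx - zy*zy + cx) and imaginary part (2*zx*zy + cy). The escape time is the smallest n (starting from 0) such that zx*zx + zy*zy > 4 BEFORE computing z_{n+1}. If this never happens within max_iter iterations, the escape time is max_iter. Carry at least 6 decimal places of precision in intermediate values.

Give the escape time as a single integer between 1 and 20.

z_0 = 0 + 0i, c = -0.0920 + -1.2680i
Iter 1: z = -0.0920 + -1.2680i, |z|^2 = 1.6163
Iter 2: z = -1.6914 + -1.0347i, |z|^2 = 3.9313
Iter 3: z = 1.6981 + 2.2321i, |z|^2 = 7.8657
Escaped at iteration 3

Answer: 3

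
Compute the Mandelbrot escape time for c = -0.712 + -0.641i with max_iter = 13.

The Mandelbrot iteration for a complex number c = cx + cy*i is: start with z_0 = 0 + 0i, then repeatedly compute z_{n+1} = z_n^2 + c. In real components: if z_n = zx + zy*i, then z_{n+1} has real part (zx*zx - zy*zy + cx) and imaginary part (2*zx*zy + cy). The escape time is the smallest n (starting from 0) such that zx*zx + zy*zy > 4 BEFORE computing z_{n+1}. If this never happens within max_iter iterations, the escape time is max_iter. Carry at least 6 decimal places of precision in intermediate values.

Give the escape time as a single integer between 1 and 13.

z_0 = 0 + 0i, c = -0.7120 + -0.6410i
Iter 1: z = -0.7120 + -0.6410i, |z|^2 = 0.9178
Iter 2: z = -0.6159 + 0.2718i, |z|^2 = 0.4532
Iter 3: z = -0.4065 + -0.9758i, |z|^2 = 1.1174
Iter 4: z = -1.4990 + 0.1523i, |z|^2 = 2.2701
Iter 5: z = 1.5117 + -1.0976i, |z|^2 = 3.4899
Iter 6: z = 0.3685 + -3.9594i, |z|^2 = 15.8130
Escaped at iteration 6

Answer: 6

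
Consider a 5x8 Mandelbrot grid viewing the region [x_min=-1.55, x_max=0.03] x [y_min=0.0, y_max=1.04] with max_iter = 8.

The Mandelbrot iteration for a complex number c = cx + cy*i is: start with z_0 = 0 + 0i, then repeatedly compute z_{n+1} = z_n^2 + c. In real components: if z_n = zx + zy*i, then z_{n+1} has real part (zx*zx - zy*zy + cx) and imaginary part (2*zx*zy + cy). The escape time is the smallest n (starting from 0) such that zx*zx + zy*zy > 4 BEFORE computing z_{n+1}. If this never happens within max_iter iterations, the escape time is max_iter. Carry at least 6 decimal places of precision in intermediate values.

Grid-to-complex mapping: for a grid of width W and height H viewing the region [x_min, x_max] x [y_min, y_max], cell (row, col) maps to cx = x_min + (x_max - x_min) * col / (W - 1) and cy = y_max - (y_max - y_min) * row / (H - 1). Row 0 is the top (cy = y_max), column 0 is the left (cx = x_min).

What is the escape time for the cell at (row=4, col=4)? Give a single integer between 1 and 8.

z_0 = 0 + 0i, c = 0.0300 + 0.4457i
Iter 1: z = 0.0300 + 0.4457i, |z|^2 = 0.1996
Iter 2: z = -0.1678 + 0.4725i, |z|^2 = 0.2514
Iter 3: z = -0.1651 + 0.2872i, |z|^2 = 0.1097
Iter 4: z = -0.0252 + 0.3509i, |z|^2 = 0.1238
Iter 5: z = -0.0925 + 0.4280i, |z|^2 = 0.1917
Iter 6: z = -0.1446 + 0.3665i, |z|^2 = 0.1553
Iter 7: z = -0.0834 + 0.3397i, |z|^2 = 0.1223

Answer: 8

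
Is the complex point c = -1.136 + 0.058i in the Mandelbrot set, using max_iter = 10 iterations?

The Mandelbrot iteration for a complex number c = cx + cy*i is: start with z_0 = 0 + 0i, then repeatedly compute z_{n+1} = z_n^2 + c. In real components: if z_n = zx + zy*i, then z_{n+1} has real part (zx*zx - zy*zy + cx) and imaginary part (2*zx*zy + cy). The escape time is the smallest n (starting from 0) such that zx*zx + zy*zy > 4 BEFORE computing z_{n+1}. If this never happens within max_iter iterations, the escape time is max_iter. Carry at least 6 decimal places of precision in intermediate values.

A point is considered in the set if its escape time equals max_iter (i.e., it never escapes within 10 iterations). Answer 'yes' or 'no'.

z_0 = 0 + 0i, c = -1.1360 + 0.0580i
Iter 1: z = -1.1360 + 0.0580i, |z|^2 = 1.2939
Iter 2: z = 0.1511 + -0.0738i, |z|^2 = 0.0283
Iter 3: z = -1.1186 + 0.0357i, |z|^2 = 1.2525
Iter 4: z = 0.1140 + -0.0219i, |z|^2 = 0.0135
Iter 5: z = -1.1235 + 0.0530i, |z|^2 = 1.2650
Iter 6: z = 0.1234 + -0.0611i, |z|^2 = 0.0190
Iter 7: z = -1.1245 + 0.0429i, |z|^2 = 1.2664
Iter 8: z = 0.1267 + -0.0385i, |z|^2 = 0.0175
Iter 9: z = -1.1214 + 0.0482i, |z|^2 = 1.2599
Did not escape in 10 iterations → in set

Answer: yes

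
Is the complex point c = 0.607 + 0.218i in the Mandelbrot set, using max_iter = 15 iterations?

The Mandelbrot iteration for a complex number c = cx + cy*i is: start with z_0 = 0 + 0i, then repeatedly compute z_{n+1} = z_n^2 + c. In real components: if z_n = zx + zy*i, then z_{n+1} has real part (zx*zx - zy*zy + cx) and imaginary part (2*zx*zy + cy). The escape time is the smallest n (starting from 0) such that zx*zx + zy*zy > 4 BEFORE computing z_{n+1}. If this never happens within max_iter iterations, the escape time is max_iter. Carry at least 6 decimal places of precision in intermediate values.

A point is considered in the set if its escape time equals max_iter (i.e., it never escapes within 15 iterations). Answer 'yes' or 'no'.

z_0 = 0 + 0i, c = 0.6070 + 0.2180i
Iter 1: z = 0.6070 + 0.2180i, |z|^2 = 0.4160
Iter 2: z = 0.9279 + 0.4827i, |z|^2 = 1.0940
Iter 3: z = 1.2351 + 1.1137i, |z|^2 = 2.7658
Iter 4: z = 0.8921 + 2.9691i, |z|^2 = 9.6114
Escaped at iteration 4

Answer: no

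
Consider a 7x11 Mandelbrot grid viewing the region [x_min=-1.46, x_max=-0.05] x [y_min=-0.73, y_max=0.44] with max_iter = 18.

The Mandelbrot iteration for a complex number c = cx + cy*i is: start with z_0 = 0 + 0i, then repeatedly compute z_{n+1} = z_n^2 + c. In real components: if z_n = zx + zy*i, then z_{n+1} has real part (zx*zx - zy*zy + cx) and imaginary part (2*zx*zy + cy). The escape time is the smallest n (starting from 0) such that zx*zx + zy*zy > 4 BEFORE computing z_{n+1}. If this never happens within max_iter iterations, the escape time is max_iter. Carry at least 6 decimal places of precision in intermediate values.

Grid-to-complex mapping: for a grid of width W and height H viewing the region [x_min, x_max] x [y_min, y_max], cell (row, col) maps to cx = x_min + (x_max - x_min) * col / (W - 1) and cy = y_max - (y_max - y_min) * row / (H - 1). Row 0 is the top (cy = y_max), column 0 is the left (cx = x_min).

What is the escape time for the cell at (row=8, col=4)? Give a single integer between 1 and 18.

Answer: 18

Derivation:
z_0 = 0 + 0i, c = -0.5200 + -0.4960i
Iter 1: z = -0.5200 + -0.4960i, |z|^2 = 0.5164
Iter 2: z = -0.4956 + 0.0198i, |z|^2 = 0.2460
Iter 3: z = -0.2748 + -0.5157i, |z|^2 = 0.3414
Iter 4: z = -0.7104 + -0.2126i, |z|^2 = 0.5499
Iter 5: z = -0.0605 + -0.1939i, |z|^2 = 0.0413
Iter 6: z = -0.5539 + -0.4725i, |z|^2 = 0.5301
Iter 7: z = -0.4365 + 0.0275i, |z|^2 = 0.1912
Iter 8: z = -0.3303 + -0.5200i, |z|^2 = 0.3795
Iter 9: z = -0.6813 + -0.1525i, |z|^2 = 0.4875
Iter 10: z = -0.0791 + -0.2882i, |z|^2 = 0.0893
Iter 11: z = -0.5968 + -0.4504i, |z|^2 = 0.5591
Iter 12: z = -0.3667 + 0.0416i, |z|^2 = 0.1362
Iter 13: z = -0.3872 + -0.5265i, |z|^2 = 0.4272
Iter 14: z = -0.6473 + -0.0882i, |z|^2 = 0.4268
Iter 15: z = -0.1088 + -0.3818i, |z|^2 = 0.1576
Iter 16: z = -0.6539 + -0.4129i, |z|^2 = 0.5981
Iter 17: z = -0.2629 + 0.0441i, |z|^2 = 0.0710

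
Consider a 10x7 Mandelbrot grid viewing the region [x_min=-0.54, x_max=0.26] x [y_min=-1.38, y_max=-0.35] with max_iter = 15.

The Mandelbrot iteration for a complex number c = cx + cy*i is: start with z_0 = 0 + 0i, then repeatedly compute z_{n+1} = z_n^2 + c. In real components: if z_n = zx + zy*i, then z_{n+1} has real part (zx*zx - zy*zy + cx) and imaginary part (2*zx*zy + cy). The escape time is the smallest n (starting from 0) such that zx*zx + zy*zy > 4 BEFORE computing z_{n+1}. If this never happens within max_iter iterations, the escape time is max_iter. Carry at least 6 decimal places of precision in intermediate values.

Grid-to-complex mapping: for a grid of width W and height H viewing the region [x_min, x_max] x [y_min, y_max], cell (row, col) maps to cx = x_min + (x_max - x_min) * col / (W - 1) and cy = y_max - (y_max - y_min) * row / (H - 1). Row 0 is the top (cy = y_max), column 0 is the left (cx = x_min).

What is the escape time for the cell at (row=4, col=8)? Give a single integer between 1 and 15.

Answer: 4

Derivation:
z_0 = 0 + 0i, c = 0.1711 + -1.0367i
Iter 1: z = 0.1711 + -1.0367i, |z|^2 = 1.1040
Iter 2: z = -0.8743 + -1.3914i, |z|^2 = 2.7005
Iter 3: z = -1.0006 + 1.3964i, |z|^2 = 2.9511
Iter 4: z = -0.7775 + -3.8311i, |z|^2 = 15.2818
Escaped at iteration 4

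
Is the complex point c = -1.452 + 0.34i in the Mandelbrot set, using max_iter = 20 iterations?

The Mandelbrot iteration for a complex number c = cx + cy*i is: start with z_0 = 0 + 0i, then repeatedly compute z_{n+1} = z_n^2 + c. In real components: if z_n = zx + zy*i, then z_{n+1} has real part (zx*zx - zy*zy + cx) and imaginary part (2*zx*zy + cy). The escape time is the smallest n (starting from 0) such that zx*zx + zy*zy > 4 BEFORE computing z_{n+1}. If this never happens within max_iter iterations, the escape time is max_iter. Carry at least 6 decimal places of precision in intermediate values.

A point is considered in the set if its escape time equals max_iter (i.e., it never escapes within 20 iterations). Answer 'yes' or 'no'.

z_0 = 0 + 0i, c = -1.4520 + 0.3400i
Iter 1: z = -1.4520 + 0.3400i, |z|^2 = 2.2239
Iter 2: z = 0.5407 + -0.6474i, |z|^2 = 0.7114
Iter 3: z = -1.5787 + -0.3601i, |z|^2 = 2.6220
Iter 4: z = 0.9107 + 1.4769i, |z|^2 = 3.0105
Iter 5: z = -2.8038 + 3.0299i, |z|^2 = 17.0417
Escaped at iteration 5

Answer: no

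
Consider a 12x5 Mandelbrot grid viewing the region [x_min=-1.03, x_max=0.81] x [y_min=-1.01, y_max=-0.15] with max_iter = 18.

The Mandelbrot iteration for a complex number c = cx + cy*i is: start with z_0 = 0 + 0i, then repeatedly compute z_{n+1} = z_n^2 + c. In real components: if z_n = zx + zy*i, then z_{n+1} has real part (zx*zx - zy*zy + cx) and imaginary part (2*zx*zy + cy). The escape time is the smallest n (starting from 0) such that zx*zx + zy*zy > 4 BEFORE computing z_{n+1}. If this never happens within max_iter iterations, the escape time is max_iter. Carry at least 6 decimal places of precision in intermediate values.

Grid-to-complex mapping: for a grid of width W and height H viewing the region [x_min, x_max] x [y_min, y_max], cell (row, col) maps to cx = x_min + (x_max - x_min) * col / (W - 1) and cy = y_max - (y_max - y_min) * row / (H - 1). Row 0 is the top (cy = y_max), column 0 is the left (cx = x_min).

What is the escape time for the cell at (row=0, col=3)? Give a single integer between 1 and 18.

z_0 = 0 + 0i, c = -0.5282 + -0.1500i
Iter 1: z = -0.5282 + -0.1500i, |z|^2 = 0.3015
Iter 2: z = -0.2717 + 0.0085i, |z|^2 = 0.0739
Iter 3: z = -0.4544 + -0.1546i, |z|^2 = 0.2304
Iter 4: z = -0.3456 + -0.0095i, |z|^2 = 0.1195
Iter 5: z = -0.4088 + -0.1434i, |z|^2 = 0.1877
Iter 6: z = -0.3816 + -0.0327i, |z|^2 = 0.1467
Iter 7: z = -0.3836 + -0.1250i, |z|^2 = 0.1628
Iter 8: z = -0.3966 + -0.0541i, |z|^2 = 0.1602
Iter 9: z = -0.3738 + -0.1071i, |z|^2 = 0.1512
Iter 10: z = -0.3999 + -0.0699i, |z|^2 = 0.1648
Iter 11: z = -0.3731 + -0.0941i, |z|^2 = 0.1481
Iter 12: z = -0.3978 + -0.0798i, |z|^2 = 0.1646
Iter 13: z = -0.3763 + -0.0865i, |z|^2 = 0.1491
Iter 14: z = -0.3941 + -0.0849i, |z|^2 = 0.1625
Iter 15: z = -0.3801 + -0.0831i, |z|^2 = 0.1514
Iter 16: z = -0.3906 + -0.0868i, |z|^2 = 0.1601
Iter 17: z = -0.3831 + -0.0822i, |z|^2 = 0.1536

Answer: 18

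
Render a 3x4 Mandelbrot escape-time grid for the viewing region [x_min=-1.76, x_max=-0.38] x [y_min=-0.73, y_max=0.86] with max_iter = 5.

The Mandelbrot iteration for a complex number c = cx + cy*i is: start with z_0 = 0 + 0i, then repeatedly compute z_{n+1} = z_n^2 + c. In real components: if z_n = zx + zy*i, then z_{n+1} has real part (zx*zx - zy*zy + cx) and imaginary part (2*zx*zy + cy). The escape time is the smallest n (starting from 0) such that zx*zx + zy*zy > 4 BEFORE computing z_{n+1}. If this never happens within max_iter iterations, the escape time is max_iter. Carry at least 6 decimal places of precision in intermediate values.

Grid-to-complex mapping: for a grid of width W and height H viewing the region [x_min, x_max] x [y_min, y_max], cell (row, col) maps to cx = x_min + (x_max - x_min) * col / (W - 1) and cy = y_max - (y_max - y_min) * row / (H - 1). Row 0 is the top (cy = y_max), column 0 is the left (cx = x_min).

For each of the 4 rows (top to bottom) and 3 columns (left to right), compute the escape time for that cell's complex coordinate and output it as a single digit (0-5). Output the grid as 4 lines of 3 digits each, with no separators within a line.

(row=0, col=0): c = -1.7600 + 0.8600i → escape time 2
(row=0, col=1): c = -1.0700 + 0.8600i → escape time 3
(row=0, col=2): c = -0.3800 + 0.8600i → escape time 5
(row=1, col=0): c = -1.7600 + 0.3300i → escape time 4
(row=1, col=1): c = -1.0700 + 0.3300i → escape time 5
(row=1, col=2): c = -0.3800 + 0.3300i → escape time 5
(row=2, col=0): c = -1.7600 + -0.2000i → escape time 4
(row=2, col=1): c = -1.0700 + -0.2000i → escape time 5
(row=2, col=2): c = -0.3800 + -0.2000i → escape time 5
(row=3, col=0): c = -1.7600 + -0.7300i → escape time 2
(row=3, col=1): c = -1.0700 + -0.7300i → escape time 3
(row=3, col=2): c = -0.3800 + -0.7300i → escape time 5

Answer: 235
455
455
235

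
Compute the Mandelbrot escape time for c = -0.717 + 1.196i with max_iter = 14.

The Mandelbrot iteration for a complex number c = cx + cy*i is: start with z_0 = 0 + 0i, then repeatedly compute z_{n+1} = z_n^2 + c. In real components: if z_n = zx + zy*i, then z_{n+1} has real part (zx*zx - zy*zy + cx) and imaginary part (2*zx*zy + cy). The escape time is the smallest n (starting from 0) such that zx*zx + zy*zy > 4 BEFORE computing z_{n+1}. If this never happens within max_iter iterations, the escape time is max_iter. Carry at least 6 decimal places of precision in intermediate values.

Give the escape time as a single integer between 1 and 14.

z_0 = 0 + 0i, c = -0.7170 + 1.1960i
Iter 1: z = -0.7170 + 1.1960i, |z|^2 = 1.9445
Iter 2: z = -1.6333 + -0.5191i, |z|^2 = 2.9372
Iter 3: z = 1.6813 + 2.8916i, |z|^2 = 11.1882
Escaped at iteration 3

Answer: 3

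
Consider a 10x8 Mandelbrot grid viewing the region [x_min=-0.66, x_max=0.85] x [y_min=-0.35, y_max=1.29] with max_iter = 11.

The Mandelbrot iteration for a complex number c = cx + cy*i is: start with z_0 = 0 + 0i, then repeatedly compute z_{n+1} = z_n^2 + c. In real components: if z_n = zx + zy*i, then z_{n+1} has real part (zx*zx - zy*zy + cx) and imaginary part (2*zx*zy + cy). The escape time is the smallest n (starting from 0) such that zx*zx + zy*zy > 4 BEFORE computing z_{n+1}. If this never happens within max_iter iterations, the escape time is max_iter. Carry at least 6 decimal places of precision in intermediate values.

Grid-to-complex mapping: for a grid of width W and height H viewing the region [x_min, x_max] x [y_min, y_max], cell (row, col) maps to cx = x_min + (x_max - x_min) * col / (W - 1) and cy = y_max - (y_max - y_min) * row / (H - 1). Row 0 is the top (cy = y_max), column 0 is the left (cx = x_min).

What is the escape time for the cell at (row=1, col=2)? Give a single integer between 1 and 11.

z_0 = 0 + 0i, c = -0.3244 + 1.0557i
Iter 1: z = -0.3244 + 1.0557i, |z|^2 = 1.2198
Iter 2: z = -1.3337 + 0.3707i, |z|^2 = 1.9162
Iter 3: z = 1.3169 + 0.0670i, |z|^2 = 1.7388
Iter 4: z = 1.4054 + 1.2321i, |z|^2 = 3.4933
Iter 5: z = 0.1327 + 4.5190i, |z|^2 = 20.4388
Escaped at iteration 5

Answer: 5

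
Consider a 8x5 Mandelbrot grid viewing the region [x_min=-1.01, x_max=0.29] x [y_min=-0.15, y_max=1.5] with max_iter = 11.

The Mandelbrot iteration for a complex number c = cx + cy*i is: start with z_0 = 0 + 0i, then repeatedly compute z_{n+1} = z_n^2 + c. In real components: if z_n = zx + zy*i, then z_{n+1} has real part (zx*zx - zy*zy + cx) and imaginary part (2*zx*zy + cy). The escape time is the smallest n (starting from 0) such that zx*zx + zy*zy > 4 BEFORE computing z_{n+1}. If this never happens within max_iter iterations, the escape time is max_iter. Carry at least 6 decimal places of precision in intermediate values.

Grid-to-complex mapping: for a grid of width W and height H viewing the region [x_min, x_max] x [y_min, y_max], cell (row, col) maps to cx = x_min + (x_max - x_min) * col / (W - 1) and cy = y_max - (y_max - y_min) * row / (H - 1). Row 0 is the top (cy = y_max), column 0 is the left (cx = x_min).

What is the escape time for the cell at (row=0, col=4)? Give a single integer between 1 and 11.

z_0 = 0 + 0i, c = -0.2671 + 1.5000i
Iter 1: z = -0.2671 + 1.5000i, |z|^2 = 2.3214
Iter 2: z = -2.4458 + 0.6986i, |z|^2 = 6.4698
Escaped at iteration 2

Answer: 2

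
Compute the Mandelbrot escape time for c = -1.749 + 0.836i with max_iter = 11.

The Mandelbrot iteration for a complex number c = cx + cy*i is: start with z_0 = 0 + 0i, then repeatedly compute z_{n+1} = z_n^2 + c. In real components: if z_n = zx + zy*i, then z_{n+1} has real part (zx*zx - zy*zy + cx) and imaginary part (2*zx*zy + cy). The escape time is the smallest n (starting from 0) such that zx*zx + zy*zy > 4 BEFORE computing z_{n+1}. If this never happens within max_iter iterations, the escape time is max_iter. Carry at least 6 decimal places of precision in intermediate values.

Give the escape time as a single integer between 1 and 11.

z_0 = 0 + 0i, c = -1.7490 + 0.8360i
Iter 1: z = -1.7490 + 0.8360i, |z|^2 = 3.7579
Iter 2: z = 0.6111 + -2.0883i, |z|^2 = 4.7346
Escaped at iteration 2

Answer: 2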